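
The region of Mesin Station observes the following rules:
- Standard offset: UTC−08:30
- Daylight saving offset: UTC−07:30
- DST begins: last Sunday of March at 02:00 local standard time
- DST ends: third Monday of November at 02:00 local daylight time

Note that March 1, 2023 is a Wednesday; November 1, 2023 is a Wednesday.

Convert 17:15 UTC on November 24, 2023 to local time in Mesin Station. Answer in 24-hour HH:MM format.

1 March 2023 is a Wednesday, so Sundays fall on 5, 12, 19, 26; the last is March 26.
1 November 2023 is a Wednesday, so the first Monday is November 6 and the third is November 20.
At the standard offset (UTC−08:30), 17:15 UTC − 8h30m = 08:45 Mesin Station standard time.
Daylight saving runs 26 March – 20 November; the standard-time date in Mesin Station, November 24, 2023, is outside that window, so Mesin Station is on standard time at UTC−08:30.
17:15 UTC − 8h30m = 08:45 local.

08:45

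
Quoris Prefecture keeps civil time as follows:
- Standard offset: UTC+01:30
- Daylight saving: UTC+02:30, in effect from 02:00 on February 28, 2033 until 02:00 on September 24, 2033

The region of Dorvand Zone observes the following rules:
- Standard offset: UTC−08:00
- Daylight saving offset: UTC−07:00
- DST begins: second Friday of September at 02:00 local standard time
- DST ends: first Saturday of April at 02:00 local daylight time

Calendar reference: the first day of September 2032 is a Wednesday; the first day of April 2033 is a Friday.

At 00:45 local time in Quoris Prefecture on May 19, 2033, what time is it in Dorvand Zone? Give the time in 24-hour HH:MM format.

14:15

May 19, 2033 falls between 28 February and 24 September, so daylight saving is in effect and Quoris Prefecture is at UTC+02:30.
00:45 Quoris Prefecture − 2h30m = 22:15 UTC (rolling into the previous day, 18 May 2033).
1 September 2032 is a Wednesday, so the first Friday is September 3 and the second is September 10.
1 April 2033 is a Friday, so the first Saturday is April 2.
At the standard offset (UTC−08:00), 22:15 UTC − 8h = 14:15 Dorvand Zone standard time.
The standard-time date in Dorvand Zone, May 18, 2033, does not fall between 10 September 2032 and 2 April 2033, so daylight saving is not in effect and Dorvand Zone is at UTC−08:00.
22:15 UTC − 8h = 14:15 Dorvand Zone.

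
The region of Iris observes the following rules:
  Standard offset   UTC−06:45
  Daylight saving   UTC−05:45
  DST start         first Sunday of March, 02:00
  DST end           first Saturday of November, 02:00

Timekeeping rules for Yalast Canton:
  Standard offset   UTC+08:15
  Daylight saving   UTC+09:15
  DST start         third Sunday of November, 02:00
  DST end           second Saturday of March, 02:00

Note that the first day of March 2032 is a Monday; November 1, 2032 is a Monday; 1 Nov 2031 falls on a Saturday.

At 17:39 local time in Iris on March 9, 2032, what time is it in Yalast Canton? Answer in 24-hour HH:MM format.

1 March 2032 is a Monday, so the first Sunday is March 7.
1 November 2032 is a Monday, so the first Saturday is November 6.
Daylight saving runs 7 March – 6 November; March 9, 2032 is inside that window, so Iris is at UTC−05:45.
17:39 Iris + 5h45m = 23:24 UTC.
1 November 2031 is a Saturday, so the first Sunday is November 2 and the third is November 16.
1 March 2032 is a Monday, so the first Saturday is March 6 and the second is March 13.
At the standard offset (UTC+08:15), 23:24 UTC + 8h15m = 07:39 Yalast Canton standard time (rolling into the next day, 10 March 2032).
The standard-time date in Yalast Canton, March 10, 2032, lies within the daylight-saving period (16 November 2031 – 13 March 2032), so Yalast Canton is on daylight time, UTC+09:15.
23:24 UTC + 9h15m = 08:39 Yalast Canton (rolling into the next day, 10 March 2032).

08:39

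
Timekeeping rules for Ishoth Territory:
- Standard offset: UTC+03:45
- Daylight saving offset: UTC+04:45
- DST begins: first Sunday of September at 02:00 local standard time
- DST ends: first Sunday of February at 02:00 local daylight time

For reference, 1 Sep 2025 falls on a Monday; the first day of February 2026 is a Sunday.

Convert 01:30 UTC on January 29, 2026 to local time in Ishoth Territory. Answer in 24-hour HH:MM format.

1 September 2025 is a Monday, so the first Sunday is September 7.
1 February 2026 is a Sunday, so the first Sunday is February 1.
At the standard offset (UTC+03:45), 01:30 UTC + 3h45m = 05:15 Ishoth Territory standard time.
The standard-time date in Ishoth Territory, January 29, 2026, falls between 7 September 2025 and 1 February 2026, so daylight saving is in effect and Ishoth Territory is at UTC+04:45.
01:30 UTC + 4h45m = 06:15 local.

06:15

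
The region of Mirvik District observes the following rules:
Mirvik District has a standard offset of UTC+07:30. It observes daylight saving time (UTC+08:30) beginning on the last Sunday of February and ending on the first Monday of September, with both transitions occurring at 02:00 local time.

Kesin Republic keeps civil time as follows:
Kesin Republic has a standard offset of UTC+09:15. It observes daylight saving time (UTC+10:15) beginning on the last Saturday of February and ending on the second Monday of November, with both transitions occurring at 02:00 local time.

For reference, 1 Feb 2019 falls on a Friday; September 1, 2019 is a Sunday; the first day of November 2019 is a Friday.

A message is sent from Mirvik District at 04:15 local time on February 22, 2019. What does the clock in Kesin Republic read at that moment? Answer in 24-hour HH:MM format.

1 February 2019 is a Friday, so Sundays fall on 3, 10, 17, 24; the last is February 24.
1 September 2019 is a Sunday, so the first Monday is September 2.
February 22, 2019 is outside the daylight-saving period (24 February – 2 September), so Mirvik District is on standard time, UTC+07:30.
04:15 Mirvik District − 7h30m = 20:45 UTC (rolling into the previous day, 21 February 2019).
1 February 2019 is a Friday, so Saturdays fall on 2, 9, 16, 23; the last is February 23.
1 November 2019 is a Friday, so the first Monday is November 4 and the second is November 11.
At the standard offset (UTC+09:15), 20:45 UTC + 9h15m = 06:00 Kesin Republic standard time (rolling into the next day, 22 February 2019).
Daylight saving runs 23 February – 11 November; the standard-time date in Kesin Republic, February 22, 2019, is outside that window, so Kesin Republic is on standard time at UTC+09:15.
20:45 UTC + 9h15m = 06:00 Kesin Republic (rolling into the next day, 22 February 2019).

06:00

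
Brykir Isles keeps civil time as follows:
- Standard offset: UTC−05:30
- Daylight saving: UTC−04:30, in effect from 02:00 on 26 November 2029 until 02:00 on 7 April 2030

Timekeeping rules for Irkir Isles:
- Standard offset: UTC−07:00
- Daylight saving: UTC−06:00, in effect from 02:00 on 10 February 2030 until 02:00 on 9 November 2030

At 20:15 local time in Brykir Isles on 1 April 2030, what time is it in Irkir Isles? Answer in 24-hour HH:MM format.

1 April 2030 falls between 26 November 2029 and 7 April 2030, so daylight saving is in effect and Brykir Isles is at UTC−04:30.
20:15 Brykir Isles + 4h30m = 00:45 UTC (rolling into the next day, 2 April 2030).
At the standard offset (UTC−07:00), 00:45 UTC − 7h = 17:45 Irkir Isles standard time (rolling into the previous day, 1 April 2030).
The standard-time date in Irkir Isles, 1 April 2030, lies within the daylight-saving period (10 February – 9 November), so Irkir Isles is on daylight time, UTC−06:00.
00:45 UTC − 6h = 18:45 Irkir Isles (rolling into the previous day, 1 April 2030).

18:45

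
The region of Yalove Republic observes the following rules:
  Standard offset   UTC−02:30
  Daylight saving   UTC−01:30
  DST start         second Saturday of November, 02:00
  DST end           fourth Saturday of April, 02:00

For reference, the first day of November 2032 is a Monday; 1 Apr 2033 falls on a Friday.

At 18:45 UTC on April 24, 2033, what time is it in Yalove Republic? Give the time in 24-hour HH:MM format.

1 November 2032 is a Monday, so the first Saturday is November 6 and the second is November 13.
1 April 2033 is a Friday, so the first Saturday is April 2 and the fourth is April 23.
At the standard offset (UTC−02:30), 18:45 UTC − 2h30m = 16:15 Yalove Republic standard time.
The standard-time date in Yalove Republic, April 24, 2033, does not fall between 13 November 2032 and 23 April 2033, so daylight saving is not in effect and Yalove Republic is at UTC−02:30.
18:45 UTC − 2h30m = 16:15 local.

16:15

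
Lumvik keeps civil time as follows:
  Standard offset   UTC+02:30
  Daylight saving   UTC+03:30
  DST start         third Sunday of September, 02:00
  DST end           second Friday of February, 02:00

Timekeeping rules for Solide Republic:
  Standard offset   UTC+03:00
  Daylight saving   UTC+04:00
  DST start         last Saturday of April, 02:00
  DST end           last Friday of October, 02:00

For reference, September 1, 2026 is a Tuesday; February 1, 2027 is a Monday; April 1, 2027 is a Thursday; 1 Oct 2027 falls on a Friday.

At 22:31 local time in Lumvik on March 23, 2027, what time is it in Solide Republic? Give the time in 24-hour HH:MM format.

23:01

1 September 2026 is a Tuesday, so the first Sunday is September 6 and the third is September 20.
1 February 2027 is a Monday, so the first Friday is February 5 and the second is February 12.
March 23, 2027 is outside the daylight-saving period (20 September 2026 – 12 February 2027), so Lumvik is on standard time, UTC+02:30.
22:31 Lumvik − 2h30m = 20:01 UTC.
1 April 2027 is a Thursday, so Saturdays fall on 3, 10, 17, 24; the last is April 24.
1 October 2027 is a Friday, so Fridays fall on 1, 8, 15, 22, 29; the last is October 29.
At the standard offset (UTC+03:00), 20:01 UTC + 3h = 23:01 Solide Republic standard time.
Daylight saving runs 24 April – 29 October; the standard-time date in Solide Republic, March 23, 2027, is outside that window, so Solide Republic is on standard time at UTC+03:00.
20:01 UTC + 3h = 23:01 Solide Republic.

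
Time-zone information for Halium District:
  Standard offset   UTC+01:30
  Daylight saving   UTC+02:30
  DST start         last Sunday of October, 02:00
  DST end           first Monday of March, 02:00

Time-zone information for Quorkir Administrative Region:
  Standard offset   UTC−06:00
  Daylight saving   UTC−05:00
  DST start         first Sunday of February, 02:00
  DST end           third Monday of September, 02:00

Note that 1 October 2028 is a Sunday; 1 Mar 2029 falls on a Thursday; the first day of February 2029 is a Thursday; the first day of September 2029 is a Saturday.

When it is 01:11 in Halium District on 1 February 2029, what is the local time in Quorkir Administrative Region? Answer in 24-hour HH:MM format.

16:41

1 October 2028 is a Sunday, so Sundays fall on 1, 8, 15, 22, 29; the last is October 29.
1 March 2029 is a Thursday, so the first Monday is March 5.
1 February 2029 lies within the daylight-saving period (29 October 2028 – 5 March 2029), so Halium District is on daylight time, UTC+02:30.
01:11 Halium District − 2h30m = 22:41 UTC (rolling into the previous day, 31 January 2029).
1 February 2029 is a Thursday, so the first Sunday is February 4.
1 September 2029 is a Saturday, so the first Monday is September 3 and the third is September 17.
At the standard offset (UTC−06:00), 22:41 UTC − 6h = 16:41 Quorkir Administrative Region standard time.
Daylight saving runs 4 February – 17 September; the standard-time date in Quorkir Administrative Region, 31 January 2029, is outside that window, so Quorkir Administrative Region is on standard time at UTC−06:00.
22:41 UTC − 6h = 16:41 Quorkir Administrative Region.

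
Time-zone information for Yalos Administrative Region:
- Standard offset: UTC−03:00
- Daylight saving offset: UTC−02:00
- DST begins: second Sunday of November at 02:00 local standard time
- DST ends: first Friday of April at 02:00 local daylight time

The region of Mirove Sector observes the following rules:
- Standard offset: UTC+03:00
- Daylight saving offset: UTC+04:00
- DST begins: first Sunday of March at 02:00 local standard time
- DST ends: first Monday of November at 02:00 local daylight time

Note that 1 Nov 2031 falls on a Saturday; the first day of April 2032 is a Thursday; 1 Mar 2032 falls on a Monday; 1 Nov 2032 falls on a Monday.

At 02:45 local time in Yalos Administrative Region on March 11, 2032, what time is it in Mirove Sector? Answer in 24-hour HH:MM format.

1 November 2031 is a Saturday, so the first Sunday is November 2 and the second is November 9.
1 April 2032 is a Thursday, so the first Friday is April 2.
March 11, 2032 falls between 9 November 2031 and 2 April 2032, so daylight saving is in effect and Yalos Administrative Region is at UTC−02:00.
02:45 Yalos Administrative Region + 2h = 04:45 UTC.
1 March 2032 is a Monday, so the first Sunday is March 7.
1 November 2032 is a Monday, so the first Monday is November 1.
At the standard offset (UTC+03:00), 04:45 UTC + 3h = 07:45 Mirove Sector standard time.
The standard-time date in Mirove Sector, March 11, 2032, falls between 7 March and 1 November, so daylight saving is in effect and Mirove Sector is at UTC+04:00.
04:45 UTC + 4h = 08:45 Mirove Sector.

08:45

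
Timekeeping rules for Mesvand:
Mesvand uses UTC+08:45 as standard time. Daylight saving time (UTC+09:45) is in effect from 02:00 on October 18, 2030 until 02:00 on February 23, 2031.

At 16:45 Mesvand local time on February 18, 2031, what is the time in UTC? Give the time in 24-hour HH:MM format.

February 18, 2031 falls between 18 October 2030 and 23 February 2031, so daylight saving is in effect and Mesvand is at UTC+09:45.
16:45 local − 9h45m = 07:00 UTC.

07:00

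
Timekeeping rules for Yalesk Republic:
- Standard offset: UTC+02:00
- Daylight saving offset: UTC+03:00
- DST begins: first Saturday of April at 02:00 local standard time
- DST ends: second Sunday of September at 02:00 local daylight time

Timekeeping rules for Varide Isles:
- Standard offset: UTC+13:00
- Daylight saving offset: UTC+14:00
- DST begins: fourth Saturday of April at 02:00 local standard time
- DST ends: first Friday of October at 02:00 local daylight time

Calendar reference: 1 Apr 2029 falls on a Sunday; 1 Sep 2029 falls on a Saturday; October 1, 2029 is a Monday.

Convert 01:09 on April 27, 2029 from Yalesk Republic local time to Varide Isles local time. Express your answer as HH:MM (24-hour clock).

1 April 2029 is a Sunday, so the first Saturday is April 7.
1 September 2029 is a Saturday, so the first Sunday is September 2 and the second is September 9.
April 27, 2029 falls between 7 April and 9 September, so daylight saving is in effect and Yalesk Republic is at UTC+03:00.
01:09 Yalesk Republic − 3h = 22:09 UTC (rolling into the previous day, 26 April 2029).
1 April 2029 is a Sunday, so the first Saturday is April 7 and the fourth is April 28.
1 October 2029 is a Monday, so the first Friday is October 5.
At the standard offset (UTC+13:00), 22:09 UTC + 13h = 11:09 Varide Isles standard time (rolling into the next day, 27 April 2029).
The standard-time date in Varide Isles, April 27, 2029, is outside the daylight-saving period (28 April – 5 October), so Varide Isles is on standard time, UTC+13:00.
22:09 UTC + 13h = 11:09 Varide Isles (rolling into the next day, 27 April 2029).

11:09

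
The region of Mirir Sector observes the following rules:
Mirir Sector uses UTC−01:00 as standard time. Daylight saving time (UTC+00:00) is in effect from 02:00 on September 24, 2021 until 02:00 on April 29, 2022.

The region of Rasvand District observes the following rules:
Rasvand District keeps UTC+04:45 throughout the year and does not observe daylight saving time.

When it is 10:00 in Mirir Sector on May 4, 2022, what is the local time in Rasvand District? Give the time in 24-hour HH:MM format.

15:45

May 4, 2022 does not fall between 24 September 2021 and 29 April 2022, so daylight saving is not in effect and Mirir Sector is at UTC−01:00.
10:00 Mirir Sector + 1h = 11:00 UTC.
Rasvand District stays on UTC+04:45 all year.
11:00 UTC + 4h45m = 15:45 Rasvand District.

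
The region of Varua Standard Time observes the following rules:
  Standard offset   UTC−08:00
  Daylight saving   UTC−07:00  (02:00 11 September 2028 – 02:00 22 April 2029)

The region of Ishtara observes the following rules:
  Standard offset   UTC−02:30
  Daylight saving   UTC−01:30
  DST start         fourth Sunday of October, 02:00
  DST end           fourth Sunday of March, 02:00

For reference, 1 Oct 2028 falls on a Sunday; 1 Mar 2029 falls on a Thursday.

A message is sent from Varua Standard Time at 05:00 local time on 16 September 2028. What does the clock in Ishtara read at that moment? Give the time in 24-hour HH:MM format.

16 September 2028 falls between 11 September 2028 and 22 April 2029, so daylight saving is in effect and Varua Standard Time is at UTC−07:00.
05:00 Varua Standard Time + 7h = 12:00 UTC.
1 October 2028 is a Sunday, so the first Sunday is October 1 and the fourth is October 22.
1 March 2029 is a Thursday, so the first Sunday is March 4 and the fourth is March 25.
At the standard offset (UTC−02:30), 12:00 UTC − 2h30m = 09:30 Ishtara standard time.
The standard-time date in Ishtara, 16 September 2028, is outside the daylight-saving period (22 October 2028 – 25 March 2029), so Ishtara is on standard time, UTC−02:30.
12:00 UTC − 2h30m = 09:30 Ishtara.

09:30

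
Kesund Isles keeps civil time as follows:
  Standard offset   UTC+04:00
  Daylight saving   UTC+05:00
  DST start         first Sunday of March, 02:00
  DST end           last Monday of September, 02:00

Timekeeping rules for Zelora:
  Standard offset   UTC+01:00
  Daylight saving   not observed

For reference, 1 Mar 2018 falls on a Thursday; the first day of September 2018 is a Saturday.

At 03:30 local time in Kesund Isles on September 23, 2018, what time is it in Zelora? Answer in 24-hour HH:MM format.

1 March 2018 is a Thursday, so the first Sunday is March 4.
1 September 2018 is a Saturday, so Mondays fall on 3, 10, 17, 24; the last is September 24.
Daylight saving runs 4 March – 24 September; September 23, 2018 is inside that window, so Kesund Isles is at UTC+05:00.
03:30 Kesund Isles − 5h = 22:30 UTC (rolling into the previous day, 22 September 2018).
Zelora stays on UTC+01:00 all year.
22:30 UTC + 1h = 23:30 Zelora.

23:30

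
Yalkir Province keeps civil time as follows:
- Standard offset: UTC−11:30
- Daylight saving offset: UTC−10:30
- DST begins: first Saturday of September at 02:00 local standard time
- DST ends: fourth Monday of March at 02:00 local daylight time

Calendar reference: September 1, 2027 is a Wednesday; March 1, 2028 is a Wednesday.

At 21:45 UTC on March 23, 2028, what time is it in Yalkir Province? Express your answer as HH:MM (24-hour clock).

1 September 2027 is a Wednesday, so the first Saturday is September 4.
1 March 2028 is a Wednesday, so the first Monday is March 6 and the fourth is March 27.
At the standard offset (UTC−11:30), 21:45 UTC − 11h30m = 10:15 Yalkir Province standard time.
Daylight saving runs 4 September 2027 – 27 March 2028; the standard-time date in Yalkir Province, March 23, 2028, is inside that window, so Yalkir Province is at UTC−10:30.
21:45 UTC − 10h30m = 11:15 local.

11:15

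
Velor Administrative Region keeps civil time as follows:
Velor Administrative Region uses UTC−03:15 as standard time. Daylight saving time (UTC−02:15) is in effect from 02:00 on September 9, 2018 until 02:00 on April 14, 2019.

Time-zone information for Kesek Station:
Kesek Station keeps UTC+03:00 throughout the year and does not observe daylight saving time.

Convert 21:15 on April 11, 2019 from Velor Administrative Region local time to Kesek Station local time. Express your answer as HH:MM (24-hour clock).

Daylight saving runs 9 September 2018 – 14 April 2019; April 11, 2019 is inside that window, so Velor Administrative Region is at UTC−02:15.
21:15 Velor Administrative Region + 2h15m = 23:30 UTC.
Kesek Station has no daylight saving, so its offset is UTC+03:00 year-round.
23:30 UTC + 3h = 02:30 Kesek Station (rolling into the next day, 12 April 2019).

02:30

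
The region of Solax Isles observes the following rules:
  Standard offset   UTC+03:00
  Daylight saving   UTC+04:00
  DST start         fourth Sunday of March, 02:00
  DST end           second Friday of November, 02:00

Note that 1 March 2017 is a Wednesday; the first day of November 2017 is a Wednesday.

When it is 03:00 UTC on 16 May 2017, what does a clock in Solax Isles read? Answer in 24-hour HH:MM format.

07:00

1 March 2017 is a Wednesday, so the first Sunday is March 5 and the fourth is March 26.
1 November 2017 is a Wednesday, so the first Friday is November 3 and the second is November 10.
At the standard offset (UTC+03:00), 03:00 UTC + 3h = 06:00 Solax Isles standard time.
Daylight saving runs 26 March – 10 November; the standard-time date in Solax Isles, 16 May 2017, is inside that window, so Solax Isles is at UTC+04:00.
03:00 UTC + 4h = 07:00 local.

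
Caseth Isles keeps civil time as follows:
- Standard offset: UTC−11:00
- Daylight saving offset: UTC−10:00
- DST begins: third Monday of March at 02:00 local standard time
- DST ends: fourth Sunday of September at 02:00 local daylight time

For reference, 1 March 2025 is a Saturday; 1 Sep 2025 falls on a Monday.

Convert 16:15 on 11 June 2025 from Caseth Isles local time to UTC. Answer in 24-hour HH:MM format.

02:15

1 March 2025 is a Saturday, so the first Monday is March 3 and the third is March 17.
1 September 2025 is a Monday, so the first Sunday is September 7 and the fourth is September 28.
Daylight saving runs 17 March – 28 September; 11 June 2025 is inside that window, so Caseth Isles is at UTC−10:00.
16:15 local + 10h = 02:15 UTC (rolling into the next day, 12 June 2025).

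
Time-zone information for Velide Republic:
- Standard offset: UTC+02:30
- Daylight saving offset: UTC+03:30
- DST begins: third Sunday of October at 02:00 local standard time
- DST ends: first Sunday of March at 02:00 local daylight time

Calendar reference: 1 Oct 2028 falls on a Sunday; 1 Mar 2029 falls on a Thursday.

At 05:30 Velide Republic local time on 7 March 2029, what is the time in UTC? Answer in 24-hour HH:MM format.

03:00

1 October 2028 is a Sunday, so the first Sunday is October 1 and the third is October 15.
1 March 2029 is a Thursday, so the first Sunday is March 4.
Daylight saving runs 15 October 2028 – 4 March 2029; 7 March 2029 is outside that window, so Velide Republic is on standard time at UTC+02:30.
05:30 local − 2h30m = 03:00 UTC.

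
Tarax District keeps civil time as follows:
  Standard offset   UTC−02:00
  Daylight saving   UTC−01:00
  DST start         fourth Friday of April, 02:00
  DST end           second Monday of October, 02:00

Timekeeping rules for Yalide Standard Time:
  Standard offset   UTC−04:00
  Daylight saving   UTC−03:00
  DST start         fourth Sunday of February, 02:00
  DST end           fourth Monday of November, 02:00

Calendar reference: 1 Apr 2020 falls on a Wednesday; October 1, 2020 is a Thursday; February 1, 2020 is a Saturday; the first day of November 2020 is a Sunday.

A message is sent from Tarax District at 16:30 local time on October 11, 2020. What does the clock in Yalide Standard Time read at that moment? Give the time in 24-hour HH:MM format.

14:30

1 April 2020 is a Wednesday, so the first Friday is April 3 and the fourth is April 24.
1 October 2020 is a Thursday, so the first Monday is October 5 and the second is October 12.
Daylight saving runs 24 April – 12 October; October 11, 2020 is inside that window, so Tarax District is at UTC−01:00.
16:30 Tarax District + 1h = 17:30 UTC.
1 February 2020 is a Saturday, so the first Sunday is February 2 and the fourth is February 23.
1 November 2020 is a Sunday, so the first Monday is November 2 and the fourth is November 23.
At the standard offset (UTC−04:00), 17:30 UTC − 4h = 13:30 Yalide Standard Time standard time.
The standard-time date in Yalide Standard Time, October 11, 2020, falls between 23 February and 23 November, so daylight saving is in effect and Yalide Standard Time is at UTC−03:00.
17:30 UTC − 3h = 14:30 Yalide Standard Time.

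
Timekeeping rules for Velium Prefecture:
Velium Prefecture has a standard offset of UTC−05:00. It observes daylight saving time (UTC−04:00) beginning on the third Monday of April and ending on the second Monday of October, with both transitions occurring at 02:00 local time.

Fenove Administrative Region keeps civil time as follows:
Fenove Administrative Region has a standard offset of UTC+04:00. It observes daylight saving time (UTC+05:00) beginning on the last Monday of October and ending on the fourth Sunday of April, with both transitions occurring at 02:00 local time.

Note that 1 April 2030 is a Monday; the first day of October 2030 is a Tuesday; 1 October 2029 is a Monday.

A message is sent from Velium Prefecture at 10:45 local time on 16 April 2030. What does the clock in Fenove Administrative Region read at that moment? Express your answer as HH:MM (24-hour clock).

19:45

1 April 2030 is a Monday, so the first Monday is April 1 and the third is April 15.
1 October 2030 is a Tuesday, so the first Monday is October 7 and the second is October 14.
16 April 2030 falls between 15 April and 14 October, so daylight saving is in effect and Velium Prefecture is at UTC−04:00.
10:45 Velium Prefecture + 4h = 14:45 UTC.
1 October 2029 is a Monday, so Mondays fall on 1, 8, 15, 22, 29; the last is October 29.
1 April 2030 is a Monday, so the first Sunday is April 7 and the fourth is April 28.
At the standard offset (UTC+04:00), 14:45 UTC + 4h = 18:45 Fenove Administrative Region standard time.
Daylight saving runs 29 October 2029 – 28 April 2030; the standard-time date in Fenove Administrative Region, 16 April 2030, is inside that window, so Fenove Administrative Region is at UTC+05:00.
14:45 UTC + 5h = 19:45 Fenove Administrative Region.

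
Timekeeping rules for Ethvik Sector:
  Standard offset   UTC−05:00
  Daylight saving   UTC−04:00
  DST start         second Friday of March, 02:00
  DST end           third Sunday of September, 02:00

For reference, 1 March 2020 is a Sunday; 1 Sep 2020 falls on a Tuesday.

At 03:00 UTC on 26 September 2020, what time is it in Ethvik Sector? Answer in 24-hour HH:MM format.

22:00

1 March 2020 is a Sunday, so the first Friday is March 6 and the second is March 13.
1 September 2020 is a Tuesday, so the first Sunday is September 6 and the third is September 20.
At the standard offset (UTC−05:00), 03:00 UTC − 5h = 22:00 Ethvik Sector standard time (rolling into the previous day, 25 September 2020).
Daylight saving runs 13 March – 20 September; the standard-time date in Ethvik Sector, 25 September 2020, is outside that window, so Ethvik Sector is on standard time at UTC−05:00.
03:00 UTC − 5h = 22:00 local (rolling into the previous day, 25 September 2020).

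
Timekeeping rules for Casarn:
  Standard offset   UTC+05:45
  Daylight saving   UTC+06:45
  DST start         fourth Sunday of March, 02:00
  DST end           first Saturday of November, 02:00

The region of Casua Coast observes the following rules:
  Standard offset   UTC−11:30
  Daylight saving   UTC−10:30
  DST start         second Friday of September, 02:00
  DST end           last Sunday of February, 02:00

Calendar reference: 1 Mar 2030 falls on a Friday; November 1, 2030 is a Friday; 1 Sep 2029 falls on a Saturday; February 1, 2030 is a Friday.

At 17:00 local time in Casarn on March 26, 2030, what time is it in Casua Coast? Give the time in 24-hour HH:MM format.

1 March 2030 is a Friday, so the first Sunday is March 3 and the fourth is March 24.
1 November 2030 is a Friday, so the first Saturday is November 2.
Daylight saving runs 24 March – 2 November; March 26, 2030 is inside that window, so Casarn is at UTC+06:45.
17:00 Casarn − 6h45m = 10:15 UTC.
1 September 2029 is a Saturday, so the first Friday is September 7 and the second is September 14.
1 February 2030 is a Friday, so Sundays fall on 3, 10, 17, 24; the last is February 24.
At the standard offset (UTC−11:30), 10:15 UTC − 11h30m = 22:45 Casua Coast standard time (rolling into the previous day, 25 March 2030).
Daylight saving runs 14 September 2029 – 24 February 2030; the standard-time date in Casua Coast, March 25, 2030, is outside that window, so Casua Coast is on standard time at UTC−11:30.
10:15 UTC − 11h30m = 22:45 Casua Coast (rolling into the previous day, 25 March 2030).

22:45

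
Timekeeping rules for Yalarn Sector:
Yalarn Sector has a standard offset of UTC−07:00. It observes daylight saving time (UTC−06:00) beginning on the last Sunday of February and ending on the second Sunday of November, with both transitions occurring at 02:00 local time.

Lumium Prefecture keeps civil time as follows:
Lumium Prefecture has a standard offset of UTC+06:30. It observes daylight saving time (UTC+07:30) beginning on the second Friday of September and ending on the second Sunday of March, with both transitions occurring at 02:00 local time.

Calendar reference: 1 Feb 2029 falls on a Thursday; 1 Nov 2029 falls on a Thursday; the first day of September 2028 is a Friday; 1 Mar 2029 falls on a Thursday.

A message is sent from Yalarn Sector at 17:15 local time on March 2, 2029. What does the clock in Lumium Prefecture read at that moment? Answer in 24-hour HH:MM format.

1 February 2029 is a Thursday, so Sundays fall on 4, 11, 18, 25; the last is February 25.
1 November 2029 is a Thursday, so the first Sunday is November 4 and the second is November 11.
March 2, 2029 lies within the daylight-saving period (25 February – 11 November), so Yalarn Sector is on daylight time, UTC−06:00.
17:15 Yalarn Sector + 6h = 23:15 UTC.
1 September 2028 is a Friday, so the first Friday is September 1 and the second is September 8.
1 March 2029 is a Thursday, so the first Sunday is March 4 and the second is March 11.
At the standard offset (UTC+06:30), 23:15 UTC + 6h30m = 05:45 Lumium Prefecture standard time (rolling into the next day, 3 March 2029).
The standard-time date in Lumium Prefecture, March 3, 2029, lies within the daylight-saving period (8 September 2028 – 11 March 2029), so Lumium Prefecture is on daylight time, UTC+07:30.
23:15 UTC + 7h30m = 06:45 Lumium Prefecture (rolling into the next day, 3 March 2029).

06:45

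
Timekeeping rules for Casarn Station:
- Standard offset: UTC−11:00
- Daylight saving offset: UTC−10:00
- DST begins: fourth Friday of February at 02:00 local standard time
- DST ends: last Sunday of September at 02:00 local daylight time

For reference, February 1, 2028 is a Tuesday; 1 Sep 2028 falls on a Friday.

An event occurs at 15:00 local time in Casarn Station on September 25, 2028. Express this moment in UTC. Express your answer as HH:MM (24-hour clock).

02:00

1 February 2028 is a Tuesday, so the first Friday is February 4 and the fourth is February 25.
1 September 2028 is a Friday, so Sundays fall on 3, 10, 17, 24; the last is September 24.
September 25, 2028 does not fall between 25 February and 24 September, so daylight saving is not in effect and Casarn Station is at UTC−11:00.
15:00 local + 11h = 02:00 UTC (rolling into the next day, 26 September 2028).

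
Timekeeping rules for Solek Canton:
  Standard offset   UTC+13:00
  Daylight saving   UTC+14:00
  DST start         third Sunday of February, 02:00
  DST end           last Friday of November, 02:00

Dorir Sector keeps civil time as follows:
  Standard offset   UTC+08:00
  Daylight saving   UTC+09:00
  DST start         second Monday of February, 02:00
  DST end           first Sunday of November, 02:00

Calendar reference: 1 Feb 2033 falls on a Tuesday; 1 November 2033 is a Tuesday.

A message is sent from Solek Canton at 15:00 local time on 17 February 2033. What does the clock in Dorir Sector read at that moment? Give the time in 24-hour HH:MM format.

1 February 2033 is a Tuesday, so the first Sunday is February 6 and the third is February 20.
1 November 2033 is a Tuesday, so Fridays fall on 4, 11, 18, 25; the last is November 25.
17 February 2033 is outside the daylight-saving period (20 February – 25 November), so Solek Canton is on standard time, UTC+13:00.
15:00 Solek Canton − 13h = 02:00 UTC.
1 February 2033 is a Tuesday, so the first Monday is February 7 and the second is February 14.
1 November 2033 is a Tuesday, so the first Sunday is November 6.
At the standard offset (UTC+08:00), 02:00 UTC + 8h = 10:00 Dorir Sector standard time.
The standard-time date in Dorir Sector, 17 February 2033, lies within the daylight-saving period (14 February – 6 November), so Dorir Sector is on daylight time, UTC+09:00.
02:00 UTC + 9h = 11:00 Dorir Sector.

11:00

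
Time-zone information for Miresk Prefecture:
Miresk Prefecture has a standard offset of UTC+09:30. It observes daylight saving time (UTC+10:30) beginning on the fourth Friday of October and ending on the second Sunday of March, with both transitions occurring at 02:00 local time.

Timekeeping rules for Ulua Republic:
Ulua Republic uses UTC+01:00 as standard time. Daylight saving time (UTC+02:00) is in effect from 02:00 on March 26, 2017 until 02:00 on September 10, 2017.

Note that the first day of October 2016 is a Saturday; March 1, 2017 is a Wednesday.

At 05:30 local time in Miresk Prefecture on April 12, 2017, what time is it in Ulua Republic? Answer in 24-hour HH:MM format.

22:00

1 October 2016 is a Saturday, so the first Friday is October 7 and the fourth is October 28.
1 March 2017 is a Wednesday, so the first Sunday is March 5 and the second is March 12.
April 12, 2017 is outside the daylight-saving period (28 October 2016 – 12 March 2017), so Miresk Prefecture is on standard time, UTC+09:30.
05:30 Miresk Prefecture − 9h30m = 20:00 UTC (rolling into the previous day, 11 April 2017).
At the standard offset (UTC+01:00), 20:00 UTC + 1h = 21:00 Ulua Republic standard time.
Daylight saving runs 26 March – 10 September; the standard-time date in Ulua Republic, April 11, 2017, is inside that window, so Ulua Republic is at UTC+02:00.
20:00 UTC + 2h = 22:00 Ulua Republic.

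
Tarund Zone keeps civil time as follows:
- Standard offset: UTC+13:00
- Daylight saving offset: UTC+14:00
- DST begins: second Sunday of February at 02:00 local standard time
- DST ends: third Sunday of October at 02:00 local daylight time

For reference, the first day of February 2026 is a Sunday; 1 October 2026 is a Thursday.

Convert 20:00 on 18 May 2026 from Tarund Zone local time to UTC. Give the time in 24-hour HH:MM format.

06:00

1 February 2026 is a Sunday, so the first Sunday is February 1 and the second is February 8.
1 October 2026 is a Thursday, so the first Sunday is October 4 and the third is October 18.
18 May 2026 falls between 8 February and 18 October, so daylight saving is in effect and Tarund Zone is at UTC+14:00.
20:00 local − 14h = 06:00 UTC.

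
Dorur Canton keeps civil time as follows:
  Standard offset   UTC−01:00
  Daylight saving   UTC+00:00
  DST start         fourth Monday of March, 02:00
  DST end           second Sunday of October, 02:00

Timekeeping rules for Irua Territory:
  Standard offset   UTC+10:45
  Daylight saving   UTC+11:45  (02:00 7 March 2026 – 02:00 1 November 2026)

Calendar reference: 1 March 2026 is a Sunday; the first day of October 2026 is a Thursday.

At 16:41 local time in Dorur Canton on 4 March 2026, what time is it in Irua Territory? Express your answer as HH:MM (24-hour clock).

04:26

1 March 2026 is a Sunday, so the first Monday is March 2 and the fourth is March 23.
1 October 2026 is a Thursday, so the first Sunday is October 4 and the second is October 11.
4 March 2026 is outside the daylight-saving period (23 March – 11 October), so Dorur Canton is on standard time, UTC−01:00.
16:41 Dorur Canton + 1h = 17:41 UTC.
At the standard offset (UTC+10:45), 17:41 UTC + 10h45m = 04:26 Irua Territory standard time (rolling into the next day, 5 March 2026).
The standard-time date in Irua Territory, 5 March 2026, does not fall between 7 March and 1 November, so daylight saving is not in effect and Irua Territory is at UTC+10:45.
17:41 UTC + 10h45m = 04:26 Irua Territory (rolling into the next day, 5 March 2026).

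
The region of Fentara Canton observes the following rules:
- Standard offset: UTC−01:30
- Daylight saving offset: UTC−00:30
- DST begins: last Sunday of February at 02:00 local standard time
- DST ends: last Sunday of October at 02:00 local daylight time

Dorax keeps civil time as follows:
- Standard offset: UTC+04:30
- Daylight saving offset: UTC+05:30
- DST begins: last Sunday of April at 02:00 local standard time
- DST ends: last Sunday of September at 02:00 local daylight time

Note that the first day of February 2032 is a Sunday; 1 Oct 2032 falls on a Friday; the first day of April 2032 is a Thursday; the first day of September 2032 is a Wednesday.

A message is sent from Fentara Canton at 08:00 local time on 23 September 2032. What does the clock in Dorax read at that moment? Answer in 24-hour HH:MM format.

14:00

1 February 2032 is a Sunday, so Sundays fall on 1, 8, 15, 22, 29; the last is February 29.
1 October 2032 is a Friday, so Sundays fall on 3, 10, 17, 24, 31; the last is October 31.
23 September 2032 lies within the daylight-saving period (29 February – 31 October), so Fentara Canton is on daylight time, UTC−00:30.
08:00 Fentara Canton + 0h30m = 08:30 UTC.
1 April 2032 is a Thursday, so Sundays fall on 4, 11, 18, 25; the last is April 25.
1 September 2032 is a Wednesday, so Sundays fall on 5, 12, 19, 26; the last is September 26.
At the standard offset (UTC+04:30), 08:30 UTC + 4h30m = 13:00 Dorax standard time.
The standard-time date in Dorax, 23 September 2032, lies within the daylight-saving period (25 April – 26 September), so Dorax is on daylight time, UTC+05:30.
08:30 UTC + 5h30m = 14:00 Dorax.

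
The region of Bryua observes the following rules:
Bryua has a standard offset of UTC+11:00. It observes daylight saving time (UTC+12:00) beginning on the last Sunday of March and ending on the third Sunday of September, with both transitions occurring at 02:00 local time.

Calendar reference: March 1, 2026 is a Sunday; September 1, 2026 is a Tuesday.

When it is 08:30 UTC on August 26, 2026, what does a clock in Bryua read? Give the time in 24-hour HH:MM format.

20:30

1 March 2026 is a Sunday, so Sundays fall on 1, 8, 15, 22, 29; the last is March 29.
1 September 2026 is a Tuesday, so the first Sunday is September 6 and the third is September 20.
At the standard offset (UTC+11:00), 08:30 UTC + 11h = 19:30 Bryua standard time.
The standard-time date in Bryua, August 26, 2026, lies within the daylight-saving period (29 March – 20 September), so Bryua is on daylight time, UTC+12:00.
08:30 UTC + 12h = 20:30 local.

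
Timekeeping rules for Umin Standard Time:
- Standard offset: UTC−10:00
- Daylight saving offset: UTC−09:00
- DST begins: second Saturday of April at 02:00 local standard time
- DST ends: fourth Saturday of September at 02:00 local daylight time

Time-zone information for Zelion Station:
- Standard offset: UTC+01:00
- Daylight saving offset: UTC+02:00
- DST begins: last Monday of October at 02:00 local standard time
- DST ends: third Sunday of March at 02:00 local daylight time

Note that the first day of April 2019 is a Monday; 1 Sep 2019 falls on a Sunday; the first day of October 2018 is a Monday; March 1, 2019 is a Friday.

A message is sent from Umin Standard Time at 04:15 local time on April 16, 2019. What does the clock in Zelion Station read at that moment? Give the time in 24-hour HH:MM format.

1 April 2019 is a Monday, so the first Saturday is April 6 and the second is April 13.
1 September 2019 is a Sunday, so the first Saturday is September 7 and the fourth is September 28.
Daylight saving runs 13 April – 28 September; April 16, 2019 is inside that window, so Umin Standard Time is at UTC−09:00.
04:15 Umin Standard Time + 9h = 13:15 UTC.
1 October 2018 is a Monday, so Mondays fall on 1, 8, 15, 22, 29; the last is October 29.
1 March 2019 is a Friday, so the first Sunday is March 3 and the third is March 17.
At the standard offset (UTC+01:00), 13:15 UTC + 1h = 14:15 Zelion Station standard time.
Daylight saving runs 29 October 2018 – 17 March 2019; the standard-time date in Zelion Station, April 16, 2019, is outside that window, so Zelion Station is on standard time at UTC+01:00.
13:15 UTC + 1h = 14:15 Zelion Station.

14:15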